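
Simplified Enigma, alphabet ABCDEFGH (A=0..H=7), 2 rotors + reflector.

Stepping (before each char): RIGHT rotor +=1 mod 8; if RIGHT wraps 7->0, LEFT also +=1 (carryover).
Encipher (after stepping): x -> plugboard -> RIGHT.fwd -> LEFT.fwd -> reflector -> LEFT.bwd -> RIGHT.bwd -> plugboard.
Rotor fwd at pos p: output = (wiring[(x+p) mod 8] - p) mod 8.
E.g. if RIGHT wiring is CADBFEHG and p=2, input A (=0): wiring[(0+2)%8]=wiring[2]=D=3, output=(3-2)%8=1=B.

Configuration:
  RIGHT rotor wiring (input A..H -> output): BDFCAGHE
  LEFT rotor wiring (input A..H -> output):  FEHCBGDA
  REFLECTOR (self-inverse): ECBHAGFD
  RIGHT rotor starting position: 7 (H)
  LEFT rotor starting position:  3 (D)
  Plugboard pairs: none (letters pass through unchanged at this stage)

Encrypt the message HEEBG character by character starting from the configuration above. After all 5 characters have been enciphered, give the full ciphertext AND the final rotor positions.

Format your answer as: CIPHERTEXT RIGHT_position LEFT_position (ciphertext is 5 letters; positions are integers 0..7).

Answer: AGACA 4 4

Derivation:
Char 1 ('H'): step: R->0, L->4 (L advanced); H->plug->H->R->E->L->B->refl->C->L'->B->R'->A->plug->A
Char 2 ('E'): step: R->1, L=4; E->plug->E->R->F->L->A->refl->E->L'->D->R'->G->plug->G
Char 3 ('E'): step: R->2, L=4; E->plug->E->R->F->L->A->refl->E->L'->D->R'->A->plug->A
Char 4 ('B'): step: R->3, L=4; B->plug->B->R->F->L->A->refl->E->L'->D->R'->C->plug->C
Char 5 ('G'): step: R->4, L=4; G->plug->G->R->B->L->C->refl->B->L'->E->R'->A->plug->A
Final: ciphertext=AGACA, RIGHT=4, LEFT=4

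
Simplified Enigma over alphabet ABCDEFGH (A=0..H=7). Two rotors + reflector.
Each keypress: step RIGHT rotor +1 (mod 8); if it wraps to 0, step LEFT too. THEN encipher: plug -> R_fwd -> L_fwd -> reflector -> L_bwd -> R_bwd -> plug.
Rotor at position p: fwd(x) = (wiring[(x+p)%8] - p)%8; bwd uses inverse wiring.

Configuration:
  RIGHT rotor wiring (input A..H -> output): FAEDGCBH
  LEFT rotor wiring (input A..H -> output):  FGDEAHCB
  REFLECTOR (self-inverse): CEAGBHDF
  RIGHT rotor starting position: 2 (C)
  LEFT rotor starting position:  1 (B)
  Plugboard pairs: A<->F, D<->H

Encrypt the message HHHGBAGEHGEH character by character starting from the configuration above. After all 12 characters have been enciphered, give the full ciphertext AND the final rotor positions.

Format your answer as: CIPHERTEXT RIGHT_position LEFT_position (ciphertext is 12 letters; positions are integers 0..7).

Answer: DGEFCECHADFE 6 2

Derivation:
Char 1 ('H'): step: R->3, L=1; H->plug->D->R->G->L->A->refl->C->L'->B->R'->H->plug->D
Char 2 ('H'): step: R->4, L=1; H->plug->D->R->D->L->H->refl->F->L'->A->R'->G->plug->G
Char 3 ('H'): step: R->5, L=1; H->plug->D->R->A->L->F->refl->H->L'->D->R'->E->plug->E
Char 4 ('G'): step: R->6, L=1; G->plug->G->R->A->L->F->refl->H->L'->D->R'->A->plug->F
Char 5 ('B'): step: R->7, L=1; B->plug->B->R->G->L->A->refl->C->L'->B->R'->C->plug->C
Char 6 ('A'): step: R->0, L->2 (L advanced); A->plug->F->R->C->L->G->refl->D->L'->G->R'->E->plug->E
Char 7 ('G'): step: R->1, L=2; G->plug->G->R->G->L->D->refl->G->L'->C->R'->C->plug->C
Char 8 ('E'): step: R->2, L=2; E->plug->E->R->H->L->E->refl->B->L'->A->R'->D->plug->H
Char 9 ('H'): step: R->3, L=2; H->plug->D->R->G->L->D->refl->G->L'->C->R'->F->plug->A
Char 10 ('G'): step: R->4, L=2; G->plug->G->R->A->L->B->refl->E->L'->H->R'->H->plug->D
Char 11 ('E'): step: R->5, L=2; E->plug->E->R->D->L->F->refl->H->L'->F->R'->A->plug->F
Char 12 ('H'): step: R->6, L=2; H->plug->D->R->C->L->G->refl->D->L'->G->R'->E->plug->E
Final: ciphertext=DGEFCECHADFE, RIGHT=6, LEFT=2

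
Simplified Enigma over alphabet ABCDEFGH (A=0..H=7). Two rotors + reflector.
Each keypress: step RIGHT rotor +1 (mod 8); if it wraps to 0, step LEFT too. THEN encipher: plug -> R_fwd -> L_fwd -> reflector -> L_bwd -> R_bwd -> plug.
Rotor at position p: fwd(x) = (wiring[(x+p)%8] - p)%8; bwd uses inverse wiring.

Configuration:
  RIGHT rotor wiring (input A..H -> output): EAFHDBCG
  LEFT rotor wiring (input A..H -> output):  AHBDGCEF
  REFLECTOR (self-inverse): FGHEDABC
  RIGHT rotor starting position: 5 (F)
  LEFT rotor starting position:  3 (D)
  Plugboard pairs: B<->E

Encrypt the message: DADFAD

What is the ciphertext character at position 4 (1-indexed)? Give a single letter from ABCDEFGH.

Char 1 ('D'): step: R->6, L=3; D->plug->D->R->C->L->H->refl->C->L'->E->R'->A->plug->A
Char 2 ('A'): step: R->7, L=3; A->plug->A->R->H->L->G->refl->B->L'->D->R'->H->plug->H
Char 3 ('D'): step: R->0, L->4 (L advanced); D->plug->D->R->H->L->H->refl->C->L'->A->R'->B->plug->E
Char 4 ('F'): step: R->1, L=4; F->plug->F->R->B->L->G->refl->B->L'->D->R'->H->plug->H

H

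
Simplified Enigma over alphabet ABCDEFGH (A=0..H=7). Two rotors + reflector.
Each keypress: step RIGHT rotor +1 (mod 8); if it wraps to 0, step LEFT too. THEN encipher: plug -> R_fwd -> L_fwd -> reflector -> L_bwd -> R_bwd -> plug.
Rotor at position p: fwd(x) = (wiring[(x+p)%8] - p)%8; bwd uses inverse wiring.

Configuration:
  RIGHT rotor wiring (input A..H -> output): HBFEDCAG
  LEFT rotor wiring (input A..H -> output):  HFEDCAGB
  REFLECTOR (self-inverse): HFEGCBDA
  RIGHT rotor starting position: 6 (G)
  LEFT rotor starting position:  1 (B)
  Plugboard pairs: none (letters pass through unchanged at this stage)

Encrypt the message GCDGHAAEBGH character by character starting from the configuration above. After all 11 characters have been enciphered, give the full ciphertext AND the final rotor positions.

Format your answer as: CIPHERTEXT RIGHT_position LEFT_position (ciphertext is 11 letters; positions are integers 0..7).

Answer: EFGBDEDDFBG 1 3

Derivation:
Char 1 ('G'): step: R->7, L=1; G->plug->G->R->D->L->B->refl->F->L'->F->R'->E->plug->E
Char 2 ('C'): step: R->0, L->2 (L advanced); C->plug->C->R->F->L->H->refl->A->L'->C->R'->F->plug->F
Char 3 ('D'): step: R->1, L=2; D->plug->D->R->C->L->A->refl->H->L'->F->R'->G->plug->G
Char 4 ('G'): step: R->2, L=2; G->plug->G->R->F->L->H->refl->A->L'->C->R'->B->plug->B
Char 5 ('H'): step: R->3, L=2; H->plug->H->R->C->L->A->refl->H->L'->F->R'->D->plug->D
Char 6 ('A'): step: R->4, L=2; A->plug->A->R->H->L->D->refl->G->L'->D->R'->E->plug->E
Char 7 ('A'): step: R->5, L=2; A->plug->A->R->F->L->H->refl->A->L'->C->R'->D->plug->D
Char 8 ('E'): step: R->6, L=2; E->plug->E->R->H->L->D->refl->G->L'->D->R'->D->plug->D
Char 9 ('B'): step: R->7, L=2; B->plug->B->R->A->L->C->refl->E->L'->E->R'->F->plug->F
Char 10 ('G'): step: R->0, L->3 (L advanced); G->plug->G->R->A->L->A->refl->H->L'->B->R'->B->plug->B
Char 11 ('H'): step: R->1, L=3; H->plug->H->R->G->L->C->refl->E->L'->F->R'->G->plug->G
Final: ciphertext=EFGBDEDDFBG, RIGHT=1, LEFT=3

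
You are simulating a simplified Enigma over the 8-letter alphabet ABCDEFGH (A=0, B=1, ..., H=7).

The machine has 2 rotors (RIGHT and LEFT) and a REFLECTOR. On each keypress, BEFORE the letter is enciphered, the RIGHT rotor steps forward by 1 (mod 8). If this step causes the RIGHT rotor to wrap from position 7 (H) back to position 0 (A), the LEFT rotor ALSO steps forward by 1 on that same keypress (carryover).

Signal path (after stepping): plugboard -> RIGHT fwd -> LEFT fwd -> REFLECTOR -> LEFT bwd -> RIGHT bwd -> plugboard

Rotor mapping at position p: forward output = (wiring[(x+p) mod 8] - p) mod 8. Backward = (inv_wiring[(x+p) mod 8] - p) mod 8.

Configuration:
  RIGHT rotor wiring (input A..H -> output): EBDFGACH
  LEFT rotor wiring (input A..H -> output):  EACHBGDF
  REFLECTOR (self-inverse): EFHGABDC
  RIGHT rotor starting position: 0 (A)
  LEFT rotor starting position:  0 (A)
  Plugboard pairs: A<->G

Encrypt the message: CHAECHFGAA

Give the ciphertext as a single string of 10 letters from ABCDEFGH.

Char 1 ('C'): step: R->1, L=0; C->plug->C->R->E->L->B->refl->F->L'->H->R'->E->plug->E
Char 2 ('H'): step: R->2, L=0; H->plug->H->R->H->L->F->refl->B->L'->E->R'->C->plug->C
Char 3 ('A'): step: R->3, L=0; A->plug->G->R->G->L->D->refl->G->L'->F->R'->C->plug->C
Char 4 ('E'): step: R->4, L=0; E->plug->E->R->A->L->E->refl->A->L'->B->R'->H->plug->H
Char 5 ('C'): step: R->5, L=0; C->plug->C->R->C->L->C->refl->H->L'->D->R'->A->plug->G
Char 6 ('H'): step: R->6, L=0; H->plug->H->R->C->L->C->refl->H->L'->D->R'->D->plug->D
Char 7 ('F'): step: R->7, L=0; F->plug->F->R->H->L->F->refl->B->L'->E->R'->D->plug->D
Char 8 ('G'): step: R->0, L->1 (L advanced); G->plug->A->R->E->L->F->refl->B->L'->B->R'->B->plug->B
Char 9 ('A'): step: R->1, L=1; A->plug->G->R->G->L->E->refl->A->L'->D->R'->H->plug->H
Char 10 ('A'): step: R->2, L=1; A->plug->G->R->C->L->G->refl->D->L'->H->R'->H->plug->H

Answer: ECCHGDDBHH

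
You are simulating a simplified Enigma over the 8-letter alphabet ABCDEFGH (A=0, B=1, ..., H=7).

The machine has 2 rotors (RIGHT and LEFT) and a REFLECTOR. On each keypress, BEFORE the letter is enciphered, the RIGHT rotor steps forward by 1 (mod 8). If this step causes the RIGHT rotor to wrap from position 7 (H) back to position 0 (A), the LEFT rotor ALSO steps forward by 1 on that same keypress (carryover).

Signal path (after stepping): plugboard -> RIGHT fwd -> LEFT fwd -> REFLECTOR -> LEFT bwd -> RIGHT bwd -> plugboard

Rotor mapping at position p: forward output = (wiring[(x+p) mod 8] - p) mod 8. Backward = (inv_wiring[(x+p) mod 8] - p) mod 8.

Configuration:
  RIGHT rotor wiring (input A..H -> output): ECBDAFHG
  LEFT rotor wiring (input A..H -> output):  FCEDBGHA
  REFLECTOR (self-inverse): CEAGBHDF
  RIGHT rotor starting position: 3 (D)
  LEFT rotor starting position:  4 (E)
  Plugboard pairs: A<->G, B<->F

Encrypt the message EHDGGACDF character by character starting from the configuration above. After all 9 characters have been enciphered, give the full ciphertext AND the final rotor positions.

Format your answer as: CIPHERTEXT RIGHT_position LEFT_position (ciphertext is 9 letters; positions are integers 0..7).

Char 1 ('E'): step: R->4, L=4; E->plug->E->R->A->L->F->refl->H->L'->H->R'->H->plug->H
Char 2 ('H'): step: R->5, L=4; H->plug->H->R->D->L->E->refl->B->L'->E->R'->F->plug->B
Char 3 ('D'): step: R->6, L=4; D->plug->D->R->E->L->B->refl->E->L'->D->R'->E->plug->E
Char 4 ('G'): step: R->7, L=4; G->plug->A->R->H->L->H->refl->F->L'->A->R'->H->plug->H
Char 5 ('G'): step: R->0, L->5 (L advanced); G->plug->A->R->E->L->F->refl->H->L'->F->R'->F->plug->B
Char 6 ('A'): step: R->1, L=5; A->plug->G->R->F->L->H->refl->F->L'->E->R'->E->plug->E
Char 7 ('C'): step: R->2, L=5; C->plug->C->R->G->L->G->refl->D->L'->C->R'->G->plug->A
Char 8 ('D'): step: R->3, L=5; D->plug->D->R->E->L->F->refl->H->L'->F->R'->B->plug->F
Char 9 ('F'): step: R->4, L=5; F->plug->B->R->B->L->C->refl->A->L'->D->R'->C->plug->C
Final: ciphertext=HBEHBEAFC, RIGHT=4, LEFT=5

Answer: HBEHBEAFC 4 5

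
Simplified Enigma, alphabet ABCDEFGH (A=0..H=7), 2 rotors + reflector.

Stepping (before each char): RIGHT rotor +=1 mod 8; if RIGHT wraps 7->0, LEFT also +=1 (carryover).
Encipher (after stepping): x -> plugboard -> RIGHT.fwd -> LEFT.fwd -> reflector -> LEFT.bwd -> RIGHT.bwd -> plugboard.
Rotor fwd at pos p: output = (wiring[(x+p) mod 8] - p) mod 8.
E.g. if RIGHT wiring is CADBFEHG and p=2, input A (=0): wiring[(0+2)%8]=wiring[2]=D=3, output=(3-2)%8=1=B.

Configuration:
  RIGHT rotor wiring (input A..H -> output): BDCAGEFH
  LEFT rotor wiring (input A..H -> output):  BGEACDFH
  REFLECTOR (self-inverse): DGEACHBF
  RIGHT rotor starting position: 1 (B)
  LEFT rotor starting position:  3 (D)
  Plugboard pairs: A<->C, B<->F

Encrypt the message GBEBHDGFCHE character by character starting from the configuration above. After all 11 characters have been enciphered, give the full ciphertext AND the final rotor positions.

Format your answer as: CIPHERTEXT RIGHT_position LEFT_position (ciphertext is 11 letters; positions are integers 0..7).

Char 1 ('G'): step: R->2, L=3; G->plug->G->R->H->L->B->refl->G->L'->F->R'->F->plug->B
Char 2 ('B'): step: R->3, L=3; B->plug->F->R->G->L->D->refl->A->L'->C->R'->D->plug->D
Char 3 ('E'): step: R->4, L=3; E->plug->E->R->F->L->G->refl->B->L'->H->R'->F->plug->B
Char 4 ('B'): step: R->5, L=3; B->plug->F->R->F->L->G->refl->B->L'->H->R'->A->plug->C
Char 5 ('H'): step: R->6, L=3; H->plug->H->R->G->L->D->refl->A->L'->C->R'->F->plug->B
Char 6 ('D'): step: R->7, L=3; D->plug->D->R->D->L->C->refl->E->L'->E->R'->C->plug->A
Char 7 ('G'): step: R->0, L->4 (L advanced); G->plug->G->R->F->L->C->refl->E->L'->H->R'->H->plug->H
Char 8 ('F'): step: R->1, L=4; F->plug->B->R->B->L->H->refl->F->L'->E->R'->F->plug->B
Char 9 ('C'): step: R->2, L=4; C->plug->A->R->A->L->G->refl->B->L'->C->R'->D->plug->D
Char 10 ('H'): step: R->3, L=4; H->plug->H->R->H->L->E->refl->C->L'->F->R'->A->plug->C
Char 11 ('E'): step: R->4, L=4; E->plug->E->R->F->L->C->refl->E->L'->H->R'->F->plug->B
Final: ciphertext=BDBCBAHBDCB, RIGHT=4, LEFT=4

Answer: BDBCBAHBDCB 4 4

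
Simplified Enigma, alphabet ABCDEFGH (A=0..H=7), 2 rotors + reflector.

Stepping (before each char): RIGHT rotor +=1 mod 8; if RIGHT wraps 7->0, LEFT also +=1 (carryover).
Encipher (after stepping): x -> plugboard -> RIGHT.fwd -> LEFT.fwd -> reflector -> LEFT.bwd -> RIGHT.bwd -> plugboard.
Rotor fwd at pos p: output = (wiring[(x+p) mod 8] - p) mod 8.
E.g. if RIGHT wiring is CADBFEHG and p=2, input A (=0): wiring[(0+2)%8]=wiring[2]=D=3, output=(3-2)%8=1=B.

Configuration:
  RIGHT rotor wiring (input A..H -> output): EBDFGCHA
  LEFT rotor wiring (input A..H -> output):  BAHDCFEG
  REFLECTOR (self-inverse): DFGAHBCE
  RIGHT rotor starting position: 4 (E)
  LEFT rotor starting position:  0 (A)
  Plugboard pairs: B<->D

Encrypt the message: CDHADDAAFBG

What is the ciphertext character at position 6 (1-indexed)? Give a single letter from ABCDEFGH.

Char 1 ('C'): step: R->5, L=0; C->plug->C->R->D->L->D->refl->A->L'->B->R'->H->plug->H
Char 2 ('D'): step: R->6, L=0; D->plug->B->R->C->L->H->refl->E->L'->G->R'->C->plug->C
Char 3 ('H'): step: R->7, L=0; H->plug->H->R->A->L->B->refl->F->L'->F->R'->B->plug->D
Char 4 ('A'): step: R->0, L->1 (L advanced); A->plug->A->R->E->L->E->refl->H->L'->A->R'->H->plug->H
Char 5 ('D'): step: R->1, L=1; D->plug->B->R->C->L->C->refl->G->L'->B->R'->E->plug->E
Char 6 ('D'): step: R->2, L=1; D->plug->B->R->D->L->B->refl->F->L'->G->R'->F->plug->F

F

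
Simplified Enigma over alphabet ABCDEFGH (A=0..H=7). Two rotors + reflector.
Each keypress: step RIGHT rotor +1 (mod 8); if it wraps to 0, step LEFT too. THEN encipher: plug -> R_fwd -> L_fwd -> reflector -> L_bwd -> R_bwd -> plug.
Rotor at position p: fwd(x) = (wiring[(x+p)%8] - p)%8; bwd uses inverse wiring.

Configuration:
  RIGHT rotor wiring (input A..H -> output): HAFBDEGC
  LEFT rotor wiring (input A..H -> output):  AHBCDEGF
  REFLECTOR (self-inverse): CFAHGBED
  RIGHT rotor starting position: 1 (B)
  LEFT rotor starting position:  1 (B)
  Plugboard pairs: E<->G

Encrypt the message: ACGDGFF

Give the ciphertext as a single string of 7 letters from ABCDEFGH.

Char 1 ('A'): step: R->2, L=1; A->plug->A->R->D->L->C->refl->A->L'->B->R'->C->plug->C
Char 2 ('C'): step: R->3, L=1; C->plug->C->R->B->L->A->refl->C->L'->D->R'->D->plug->D
Char 3 ('G'): step: R->4, L=1; G->plug->E->R->D->L->C->refl->A->L'->B->R'->G->plug->E
Char 4 ('D'): step: R->5, L=1; D->plug->D->R->C->L->B->refl->F->L'->F->R'->C->plug->C
Char 5 ('G'): step: R->6, L=1; G->plug->E->R->H->L->H->refl->D->L'->E->R'->B->plug->B
Char 6 ('F'): step: R->7, L=1; F->plug->F->R->E->L->D->refl->H->L'->H->R'->H->plug->H
Char 7 ('F'): step: R->0, L->2 (L advanced); F->plug->F->R->E->L->E->refl->G->L'->G->R'->G->plug->E

Answer: CDECBHE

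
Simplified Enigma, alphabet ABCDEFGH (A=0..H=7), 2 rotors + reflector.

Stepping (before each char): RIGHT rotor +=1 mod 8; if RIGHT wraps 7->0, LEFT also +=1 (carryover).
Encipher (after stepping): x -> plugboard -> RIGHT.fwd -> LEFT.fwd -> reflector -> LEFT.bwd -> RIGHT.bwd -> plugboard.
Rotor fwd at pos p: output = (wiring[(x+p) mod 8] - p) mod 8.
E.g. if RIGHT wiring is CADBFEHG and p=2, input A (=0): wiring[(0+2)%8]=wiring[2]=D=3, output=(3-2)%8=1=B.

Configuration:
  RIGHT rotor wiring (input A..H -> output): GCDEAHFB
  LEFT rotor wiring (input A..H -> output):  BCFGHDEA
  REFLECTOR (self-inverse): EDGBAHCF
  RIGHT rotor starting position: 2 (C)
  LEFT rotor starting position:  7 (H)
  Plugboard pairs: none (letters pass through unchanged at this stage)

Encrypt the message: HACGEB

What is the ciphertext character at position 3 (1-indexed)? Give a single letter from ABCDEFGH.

Char 1 ('H'): step: R->3, L=7; H->plug->H->R->A->L->B->refl->D->L'->C->R'->D->plug->D
Char 2 ('A'): step: R->4, L=7; A->plug->A->R->E->L->H->refl->F->L'->H->R'->G->plug->G
Char 3 ('C'): step: R->5, L=7; C->plug->C->R->E->L->H->refl->F->L'->H->R'->G->plug->G

G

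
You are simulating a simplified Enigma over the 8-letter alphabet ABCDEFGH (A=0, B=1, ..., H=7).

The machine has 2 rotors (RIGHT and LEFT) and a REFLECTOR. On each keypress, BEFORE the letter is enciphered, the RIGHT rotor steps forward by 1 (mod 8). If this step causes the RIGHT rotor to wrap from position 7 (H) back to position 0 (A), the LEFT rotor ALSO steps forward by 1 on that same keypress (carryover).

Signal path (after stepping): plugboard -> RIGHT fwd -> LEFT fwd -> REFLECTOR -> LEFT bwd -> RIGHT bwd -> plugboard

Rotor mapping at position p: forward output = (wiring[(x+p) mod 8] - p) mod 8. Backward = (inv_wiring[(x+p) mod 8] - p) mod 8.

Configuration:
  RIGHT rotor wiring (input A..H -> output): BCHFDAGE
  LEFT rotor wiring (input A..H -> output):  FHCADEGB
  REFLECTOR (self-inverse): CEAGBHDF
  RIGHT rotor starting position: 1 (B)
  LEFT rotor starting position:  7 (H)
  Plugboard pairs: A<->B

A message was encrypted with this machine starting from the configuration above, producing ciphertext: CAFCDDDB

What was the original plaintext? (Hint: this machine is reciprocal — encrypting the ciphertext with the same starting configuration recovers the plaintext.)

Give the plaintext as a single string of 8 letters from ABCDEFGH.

Char 1 ('C'): step: R->2, L=7; C->plug->C->R->B->L->G->refl->D->L'->D->R'->B->plug->A
Char 2 ('A'): step: R->3, L=7; A->plug->B->R->A->L->C->refl->A->L'->C->R'->A->plug->B
Char 3 ('F'): step: R->4, L=7; F->plug->F->R->G->L->F->refl->H->L'->H->R'->A->plug->B
Char 4 ('C'): step: R->5, L=7; C->plug->C->R->H->L->H->refl->F->L'->G->R'->H->plug->H
Char 5 ('D'): step: R->6, L=7; D->plug->D->R->E->L->B->refl->E->L'->F->R'->G->plug->G
Char 6 ('D'): step: R->7, L=7; D->plug->D->R->A->L->C->refl->A->L'->C->R'->B->plug->A
Char 7 ('D'): step: R->0, L->0 (L advanced); D->plug->D->R->F->L->E->refl->B->L'->H->R'->C->plug->C
Char 8 ('B'): step: R->1, L=0; B->plug->A->R->B->L->H->refl->F->L'->A->R'->H->plug->H

Answer: ABBHGACH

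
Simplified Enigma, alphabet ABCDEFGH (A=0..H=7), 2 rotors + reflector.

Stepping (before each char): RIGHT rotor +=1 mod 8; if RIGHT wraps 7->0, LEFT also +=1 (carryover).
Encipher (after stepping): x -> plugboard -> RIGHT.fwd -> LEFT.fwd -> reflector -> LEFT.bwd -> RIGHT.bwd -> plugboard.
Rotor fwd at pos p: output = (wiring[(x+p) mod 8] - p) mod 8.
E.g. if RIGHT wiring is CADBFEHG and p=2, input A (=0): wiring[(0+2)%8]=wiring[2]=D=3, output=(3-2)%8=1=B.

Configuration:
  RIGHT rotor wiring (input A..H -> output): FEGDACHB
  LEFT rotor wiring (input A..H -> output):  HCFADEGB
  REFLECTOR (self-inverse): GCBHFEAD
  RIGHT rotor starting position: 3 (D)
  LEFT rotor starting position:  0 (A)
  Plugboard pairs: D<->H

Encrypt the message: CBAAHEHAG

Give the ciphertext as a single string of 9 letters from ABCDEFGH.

Char 1 ('C'): step: R->4, L=0; C->plug->C->R->D->L->A->refl->G->L'->G->R'->B->plug->B
Char 2 ('B'): step: R->5, L=0; B->plug->B->R->C->L->F->refl->E->L'->F->R'->A->plug->A
Char 3 ('A'): step: R->6, L=0; A->plug->A->R->B->L->C->refl->B->L'->H->R'->C->plug->C
Char 4 ('A'): step: R->7, L=0; A->plug->A->R->C->L->F->refl->E->L'->F->R'->C->plug->C
Char 5 ('H'): step: R->0, L->1 (L advanced); H->plug->D->R->D->L->C->refl->B->L'->A->R'->E->plug->E
Char 6 ('E'): step: R->1, L=1; E->plug->E->R->B->L->E->refl->F->L'->F->R'->B->plug->B
Char 7 ('H'): step: R->2, L=1; H->plug->D->R->A->L->B->refl->C->L'->D->R'->G->plug->G
Char 8 ('A'): step: R->3, L=1; A->plug->A->R->A->L->B->refl->C->L'->D->R'->H->plug->D
Char 9 ('G'): step: R->4, L=1; G->plug->G->R->C->L->H->refl->D->L'->E->R'->A->plug->A

Answer: BACCEBGDA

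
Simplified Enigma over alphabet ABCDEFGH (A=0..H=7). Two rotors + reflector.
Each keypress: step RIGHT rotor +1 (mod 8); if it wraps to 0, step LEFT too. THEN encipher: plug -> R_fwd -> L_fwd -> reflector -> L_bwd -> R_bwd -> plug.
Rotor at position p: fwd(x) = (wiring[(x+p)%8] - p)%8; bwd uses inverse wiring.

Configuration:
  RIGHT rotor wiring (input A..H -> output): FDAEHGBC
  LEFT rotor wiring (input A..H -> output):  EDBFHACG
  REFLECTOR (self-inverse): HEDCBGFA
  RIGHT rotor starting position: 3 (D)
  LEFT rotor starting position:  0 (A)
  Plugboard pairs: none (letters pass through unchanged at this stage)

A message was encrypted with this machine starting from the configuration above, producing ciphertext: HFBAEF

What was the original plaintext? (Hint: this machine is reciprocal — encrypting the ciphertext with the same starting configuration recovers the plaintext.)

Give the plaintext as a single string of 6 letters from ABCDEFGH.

Answer: BGDGCB

Derivation:
Char 1 ('H'): step: R->4, L=0; H->plug->H->R->A->L->E->refl->B->L'->C->R'->B->plug->B
Char 2 ('F'): step: R->5, L=0; F->plug->F->R->D->L->F->refl->G->L'->H->R'->G->plug->G
Char 3 ('B'): step: R->6, L=0; B->plug->B->R->E->L->H->refl->A->L'->F->R'->D->plug->D
Char 4 ('A'): step: R->7, L=0; A->plug->A->R->D->L->F->refl->G->L'->H->R'->G->plug->G
Char 5 ('E'): step: R->0, L->1 (L advanced); E->plug->E->R->H->L->D->refl->C->L'->A->R'->C->plug->C
Char 6 ('F'): step: R->1, L=1; F->plug->F->R->A->L->C->refl->D->L'->H->R'->B->plug->B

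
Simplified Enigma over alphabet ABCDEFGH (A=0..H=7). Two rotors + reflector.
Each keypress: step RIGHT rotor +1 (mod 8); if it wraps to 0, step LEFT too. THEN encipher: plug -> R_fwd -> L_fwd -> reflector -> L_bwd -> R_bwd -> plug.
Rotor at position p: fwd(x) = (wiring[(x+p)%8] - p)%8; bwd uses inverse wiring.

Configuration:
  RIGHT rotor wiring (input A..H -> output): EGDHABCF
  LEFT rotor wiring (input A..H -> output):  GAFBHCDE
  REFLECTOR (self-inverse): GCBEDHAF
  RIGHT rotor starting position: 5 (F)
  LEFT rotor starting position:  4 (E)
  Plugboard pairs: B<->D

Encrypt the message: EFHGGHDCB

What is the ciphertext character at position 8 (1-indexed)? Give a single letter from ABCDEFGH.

Char 1 ('E'): step: R->6, L=4; E->plug->E->R->F->L->E->refl->D->L'->A->R'->D->plug->B
Char 2 ('F'): step: R->7, L=4; F->plug->F->R->B->L->G->refl->A->L'->D->R'->H->plug->H
Char 3 ('H'): step: R->0, L->5 (L advanced); H->plug->H->R->F->L->A->refl->G->L'->B->R'->F->plug->F
Char 4 ('G'): step: R->1, L=5; G->plug->G->R->E->L->D->refl->E->L'->G->R'->C->plug->C
Char 5 ('G'): step: R->2, L=5; G->plug->G->R->C->L->H->refl->F->L'->A->R'->E->plug->E
Char 6 ('H'): step: R->3, L=5; H->plug->H->R->A->L->F->refl->H->L'->C->R'->E->plug->E
Char 7 ('D'): step: R->4, L=5; D->plug->B->R->F->L->A->refl->G->L'->B->R'->D->plug->B
Char 8 ('C'): step: R->5, L=5; C->plug->C->R->A->L->F->refl->H->L'->C->R'->G->plug->G

G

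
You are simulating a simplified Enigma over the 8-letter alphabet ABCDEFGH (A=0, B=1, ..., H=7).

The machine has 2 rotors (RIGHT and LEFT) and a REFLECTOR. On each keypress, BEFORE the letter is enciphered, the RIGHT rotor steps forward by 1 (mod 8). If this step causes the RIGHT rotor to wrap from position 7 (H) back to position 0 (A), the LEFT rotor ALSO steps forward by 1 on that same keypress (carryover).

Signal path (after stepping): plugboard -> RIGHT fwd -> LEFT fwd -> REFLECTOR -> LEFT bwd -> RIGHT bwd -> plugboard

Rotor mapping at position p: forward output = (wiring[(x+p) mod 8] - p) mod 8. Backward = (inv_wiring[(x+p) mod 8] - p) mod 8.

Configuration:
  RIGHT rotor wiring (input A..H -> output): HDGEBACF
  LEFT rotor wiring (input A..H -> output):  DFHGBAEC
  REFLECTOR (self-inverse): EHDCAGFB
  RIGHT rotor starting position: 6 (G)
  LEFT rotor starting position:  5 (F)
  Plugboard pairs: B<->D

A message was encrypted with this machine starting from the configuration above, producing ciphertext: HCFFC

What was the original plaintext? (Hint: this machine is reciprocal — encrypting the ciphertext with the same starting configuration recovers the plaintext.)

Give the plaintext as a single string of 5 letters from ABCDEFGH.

Answer: FADAA

Derivation:
Char 1 ('H'): step: R->7, L=5; H->plug->H->R->D->L->G->refl->F->L'->C->R'->F->plug->F
Char 2 ('C'): step: R->0, L->6 (L advanced); C->plug->C->R->G->L->D->refl->C->L'->H->R'->A->plug->A
Char 3 ('F'): step: R->1, L=6; F->plug->F->R->B->L->E->refl->A->L'->F->R'->B->plug->D
Char 4 ('F'): step: R->2, L=6; F->plug->F->R->D->L->H->refl->B->L'->E->R'->A->plug->A
Char 5 ('C'): step: R->3, L=6; C->plug->C->R->F->L->A->refl->E->L'->B->R'->A->plug->A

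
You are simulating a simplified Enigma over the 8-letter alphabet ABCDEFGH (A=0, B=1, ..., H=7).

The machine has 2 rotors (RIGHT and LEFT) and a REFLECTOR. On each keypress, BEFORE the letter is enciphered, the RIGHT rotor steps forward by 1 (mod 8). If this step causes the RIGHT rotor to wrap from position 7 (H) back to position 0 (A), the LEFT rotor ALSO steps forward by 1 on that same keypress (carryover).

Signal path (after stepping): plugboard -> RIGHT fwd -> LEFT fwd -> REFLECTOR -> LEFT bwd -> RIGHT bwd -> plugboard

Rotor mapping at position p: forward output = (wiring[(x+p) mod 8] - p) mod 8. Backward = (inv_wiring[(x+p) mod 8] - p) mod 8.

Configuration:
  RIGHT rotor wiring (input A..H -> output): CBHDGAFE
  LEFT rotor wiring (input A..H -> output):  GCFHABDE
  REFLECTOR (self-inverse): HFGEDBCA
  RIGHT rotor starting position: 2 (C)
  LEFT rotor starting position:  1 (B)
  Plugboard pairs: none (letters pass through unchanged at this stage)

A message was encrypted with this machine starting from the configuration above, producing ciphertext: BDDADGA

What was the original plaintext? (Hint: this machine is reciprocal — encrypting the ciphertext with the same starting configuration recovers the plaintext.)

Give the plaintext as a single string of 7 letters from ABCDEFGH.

Answer: HHFGFAB

Derivation:
Char 1 ('B'): step: R->3, L=1; B->plug->B->R->D->L->H->refl->A->L'->E->R'->H->plug->H
Char 2 ('D'): step: R->4, L=1; D->plug->D->R->A->L->B->refl->F->L'->H->R'->H->plug->H
Char 3 ('D'): step: R->5, L=1; D->plug->D->R->F->L->C->refl->G->L'->C->R'->F->plug->F
Char 4 ('A'): step: R->6, L=1; A->plug->A->R->H->L->F->refl->B->L'->A->R'->G->plug->G
Char 5 ('D'): step: R->7, L=1; D->plug->D->R->A->L->B->refl->F->L'->H->R'->F->plug->F
Char 6 ('G'): step: R->0, L->2 (L advanced); G->plug->G->R->F->L->C->refl->G->L'->C->R'->A->plug->A
Char 7 ('A'): step: R->1, L=2; A->plug->A->R->A->L->D->refl->E->L'->G->R'->B->plug->B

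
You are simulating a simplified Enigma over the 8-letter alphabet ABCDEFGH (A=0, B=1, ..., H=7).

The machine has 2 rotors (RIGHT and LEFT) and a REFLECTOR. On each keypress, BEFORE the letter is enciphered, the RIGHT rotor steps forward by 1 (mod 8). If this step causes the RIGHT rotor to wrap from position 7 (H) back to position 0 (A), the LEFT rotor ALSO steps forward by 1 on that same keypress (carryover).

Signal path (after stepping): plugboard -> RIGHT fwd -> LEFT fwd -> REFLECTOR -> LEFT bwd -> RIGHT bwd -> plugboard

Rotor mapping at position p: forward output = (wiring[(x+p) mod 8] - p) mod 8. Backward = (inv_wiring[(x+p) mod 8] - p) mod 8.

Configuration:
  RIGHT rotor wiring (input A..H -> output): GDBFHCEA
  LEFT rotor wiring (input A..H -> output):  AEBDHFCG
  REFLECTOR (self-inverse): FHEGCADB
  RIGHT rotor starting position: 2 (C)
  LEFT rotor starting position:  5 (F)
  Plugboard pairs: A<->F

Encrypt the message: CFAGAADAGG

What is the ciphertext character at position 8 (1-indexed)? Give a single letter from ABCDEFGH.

Char 1 ('C'): step: R->3, L=5; C->plug->C->R->H->L->C->refl->E->L'->F->R'->E->plug->E
Char 2 ('F'): step: R->4, L=5; F->plug->A->R->D->L->D->refl->G->L'->G->R'->B->plug->B
Char 3 ('A'): step: R->5, L=5; A->plug->F->R->E->L->H->refl->B->L'->C->R'->H->plug->H
Char 4 ('G'): step: R->6, L=5; G->plug->G->R->B->L->F->refl->A->L'->A->R'->C->plug->C
Char 5 ('A'): step: R->7, L=5; A->plug->F->R->A->L->A->refl->F->L'->B->R'->A->plug->F
Char 6 ('A'): step: R->0, L->6 (L advanced); A->plug->F->R->C->L->C->refl->E->L'->A->R'->H->plug->H
Char 7 ('D'): step: R->1, L=6; D->plug->D->R->G->L->B->refl->H->L'->H->R'->G->plug->G
Char 8 ('A'): step: R->2, L=6; A->plug->F->R->G->L->B->refl->H->L'->H->R'->A->plug->F

F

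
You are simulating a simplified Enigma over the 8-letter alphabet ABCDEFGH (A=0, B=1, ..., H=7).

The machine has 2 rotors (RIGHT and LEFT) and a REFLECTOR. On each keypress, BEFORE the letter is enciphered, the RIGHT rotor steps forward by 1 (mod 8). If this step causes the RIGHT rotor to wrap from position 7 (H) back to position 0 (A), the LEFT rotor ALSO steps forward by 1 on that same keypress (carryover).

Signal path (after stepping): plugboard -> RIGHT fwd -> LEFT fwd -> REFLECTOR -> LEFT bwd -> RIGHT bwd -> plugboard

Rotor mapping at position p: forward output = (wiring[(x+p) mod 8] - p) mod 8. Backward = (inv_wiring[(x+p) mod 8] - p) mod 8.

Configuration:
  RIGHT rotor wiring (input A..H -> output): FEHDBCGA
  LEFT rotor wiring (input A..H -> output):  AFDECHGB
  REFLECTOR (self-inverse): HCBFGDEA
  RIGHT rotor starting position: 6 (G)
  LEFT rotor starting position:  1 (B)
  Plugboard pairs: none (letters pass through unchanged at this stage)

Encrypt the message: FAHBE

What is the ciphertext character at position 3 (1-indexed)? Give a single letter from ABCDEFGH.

Char 1 ('F'): step: R->7, L=1; F->plug->F->R->C->L->D->refl->F->L'->F->R'->C->plug->C
Char 2 ('A'): step: R->0, L->2 (L advanced); A->plug->A->R->F->L->H->refl->A->L'->C->R'->F->plug->F
Char 3 ('H'): step: R->1, L=2; H->plug->H->R->E->L->E->refl->G->L'->G->R'->B->plug->B

B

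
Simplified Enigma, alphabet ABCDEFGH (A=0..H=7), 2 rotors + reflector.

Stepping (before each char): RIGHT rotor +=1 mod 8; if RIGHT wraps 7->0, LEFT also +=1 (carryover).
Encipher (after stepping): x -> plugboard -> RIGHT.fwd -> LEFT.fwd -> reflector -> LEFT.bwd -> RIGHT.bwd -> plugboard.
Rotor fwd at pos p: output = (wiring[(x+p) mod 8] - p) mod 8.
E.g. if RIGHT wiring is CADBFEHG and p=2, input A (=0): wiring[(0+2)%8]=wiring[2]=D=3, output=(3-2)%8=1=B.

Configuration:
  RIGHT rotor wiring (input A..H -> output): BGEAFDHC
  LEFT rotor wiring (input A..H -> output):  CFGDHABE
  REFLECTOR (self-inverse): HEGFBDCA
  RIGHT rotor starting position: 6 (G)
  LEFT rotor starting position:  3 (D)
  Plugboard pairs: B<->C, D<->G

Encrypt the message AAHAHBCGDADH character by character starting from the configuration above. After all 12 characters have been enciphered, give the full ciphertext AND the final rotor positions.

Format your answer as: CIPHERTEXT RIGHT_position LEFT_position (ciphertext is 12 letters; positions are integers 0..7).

Answer: FEEFACHFFEAA 2 5

Derivation:
Char 1 ('A'): step: R->7, L=3; A->plug->A->R->D->L->G->refl->C->L'->G->R'->F->plug->F
Char 2 ('A'): step: R->0, L->4 (L advanced); A->plug->A->R->B->L->E->refl->B->L'->F->R'->E->plug->E
Char 3 ('H'): step: R->1, L=4; H->plug->H->R->A->L->D->refl->F->L'->C->R'->E->plug->E
Char 4 ('A'): step: R->2, L=4; A->plug->A->R->C->L->F->refl->D->L'->A->R'->F->plug->F
Char 5 ('H'): step: R->3, L=4; H->plug->H->R->B->L->E->refl->B->L'->F->R'->A->plug->A
Char 6 ('B'): step: R->4, L=4; B->plug->C->R->D->L->A->refl->H->L'->H->R'->B->plug->C
Char 7 ('C'): step: R->5, L=4; C->plug->B->R->C->L->F->refl->D->L'->A->R'->H->plug->H
Char 8 ('G'): step: R->6, L=4; G->plug->D->R->A->L->D->refl->F->L'->C->R'->F->plug->F
Char 9 ('D'): step: R->7, L=4; D->plug->G->R->E->L->G->refl->C->L'->G->R'->F->plug->F
Char 10 ('A'): step: R->0, L->5 (L advanced); A->plug->A->R->B->L->E->refl->B->L'->F->R'->E->plug->E
Char 11 ('D'): step: R->1, L=5; D->plug->G->R->B->L->E->refl->B->L'->F->R'->A->plug->A
Char 12 ('H'): step: R->2, L=5; H->plug->H->R->E->L->A->refl->H->L'->C->R'->A->plug->A
Final: ciphertext=FEEFACHFFEAA, RIGHT=2, LEFT=5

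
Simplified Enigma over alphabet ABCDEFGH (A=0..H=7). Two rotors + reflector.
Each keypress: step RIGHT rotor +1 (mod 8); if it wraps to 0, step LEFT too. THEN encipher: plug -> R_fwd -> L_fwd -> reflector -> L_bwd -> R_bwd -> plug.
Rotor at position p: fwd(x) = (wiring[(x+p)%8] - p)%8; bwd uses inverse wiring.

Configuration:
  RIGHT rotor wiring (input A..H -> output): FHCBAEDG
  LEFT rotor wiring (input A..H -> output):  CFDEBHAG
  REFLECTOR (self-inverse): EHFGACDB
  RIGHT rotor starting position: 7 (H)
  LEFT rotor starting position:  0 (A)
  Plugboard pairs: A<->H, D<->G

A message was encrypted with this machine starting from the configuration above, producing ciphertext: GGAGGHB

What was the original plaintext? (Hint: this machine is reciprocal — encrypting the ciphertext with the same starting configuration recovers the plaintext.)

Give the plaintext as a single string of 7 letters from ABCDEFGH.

Char 1 ('G'): step: R->0, L->1 (L advanced); G->plug->D->R->B->L->C->refl->F->L'->G->R'->H->plug->A
Char 2 ('G'): step: R->1, L=1; G->plug->D->R->H->L->B->refl->H->L'->F->R'->G->plug->D
Char 3 ('A'): step: R->2, L=1; A->plug->H->R->F->L->H->refl->B->L'->H->R'->B->plug->B
Char 4 ('G'): step: R->3, L=1; G->plug->D->R->A->L->E->refl->A->L'->D->R'->E->plug->E
Char 5 ('G'): step: R->4, L=1; G->plug->D->R->C->L->D->refl->G->L'->E->R'->A->plug->H
Char 6 ('H'): step: R->5, L=1; H->plug->A->R->H->L->B->refl->H->L'->F->R'->F->plug->F
Char 7 ('B'): step: R->6, L=1; B->plug->B->R->A->L->E->refl->A->L'->D->R'->F->plug->F

Answer: ADBEHFF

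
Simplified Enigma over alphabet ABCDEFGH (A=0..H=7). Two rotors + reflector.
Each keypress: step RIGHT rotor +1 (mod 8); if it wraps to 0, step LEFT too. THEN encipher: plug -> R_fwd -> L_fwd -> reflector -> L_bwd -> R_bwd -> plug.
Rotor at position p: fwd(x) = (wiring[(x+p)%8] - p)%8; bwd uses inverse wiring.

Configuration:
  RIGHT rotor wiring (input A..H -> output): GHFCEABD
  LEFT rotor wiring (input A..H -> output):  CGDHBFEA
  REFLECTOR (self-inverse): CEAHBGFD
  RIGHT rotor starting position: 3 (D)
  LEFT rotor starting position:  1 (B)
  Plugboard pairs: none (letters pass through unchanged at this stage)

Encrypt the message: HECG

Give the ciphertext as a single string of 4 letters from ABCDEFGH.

Char 1 ('H'): step: R->4, L=1; H->plug->H->R->G->L->H->refl->D->L'->F->R'->C->plug->C
Char 2 ('E'): step: R->5, L=1; E->plug->E->R->C->L->G->refl->F->L'->A->R'->F->plug->F
Char 3 ('C'): step: R->6, L=1; C->plug->C->R->A->L->F->refl->G->L'->C->R'->H->plug->H
Char 4 ('G'): step: R->7, L=1; G->plug->G->R->B->L->C->refl->A->L'->D->R'->E->plug->E

Answer: CFHE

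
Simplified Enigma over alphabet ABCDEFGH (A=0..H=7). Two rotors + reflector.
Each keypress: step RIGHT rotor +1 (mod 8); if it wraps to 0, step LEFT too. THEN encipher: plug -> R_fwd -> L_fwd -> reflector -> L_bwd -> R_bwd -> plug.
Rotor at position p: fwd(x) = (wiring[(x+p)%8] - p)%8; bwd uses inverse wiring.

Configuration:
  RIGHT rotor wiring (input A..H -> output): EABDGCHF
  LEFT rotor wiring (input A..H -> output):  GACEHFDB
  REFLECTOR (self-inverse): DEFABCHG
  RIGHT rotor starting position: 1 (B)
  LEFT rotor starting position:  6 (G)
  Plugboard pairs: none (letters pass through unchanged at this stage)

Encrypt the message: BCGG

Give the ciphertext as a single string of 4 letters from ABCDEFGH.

Char 1 ('B'): step: R->2, L=6; B->plug->B->R->B->L->D->refl->A->L'->C->R'->G->plug->G
Char 2 ('C'): step: R->3, L=6; C->plug->C->R->H->L->H->refl->G->L'->F->R'->G->plug->G
Char 3 ('G'): step: R->4, L=6; G->plug->G->R->F->L->G->refl->H->L'->H->R'->H->plug->H
Char 4 ('G'): step: R->5, L=6; G->plug->G->R->G->L->B->refl->E->L'->E->R'->F->plug->F

Answer: GGHF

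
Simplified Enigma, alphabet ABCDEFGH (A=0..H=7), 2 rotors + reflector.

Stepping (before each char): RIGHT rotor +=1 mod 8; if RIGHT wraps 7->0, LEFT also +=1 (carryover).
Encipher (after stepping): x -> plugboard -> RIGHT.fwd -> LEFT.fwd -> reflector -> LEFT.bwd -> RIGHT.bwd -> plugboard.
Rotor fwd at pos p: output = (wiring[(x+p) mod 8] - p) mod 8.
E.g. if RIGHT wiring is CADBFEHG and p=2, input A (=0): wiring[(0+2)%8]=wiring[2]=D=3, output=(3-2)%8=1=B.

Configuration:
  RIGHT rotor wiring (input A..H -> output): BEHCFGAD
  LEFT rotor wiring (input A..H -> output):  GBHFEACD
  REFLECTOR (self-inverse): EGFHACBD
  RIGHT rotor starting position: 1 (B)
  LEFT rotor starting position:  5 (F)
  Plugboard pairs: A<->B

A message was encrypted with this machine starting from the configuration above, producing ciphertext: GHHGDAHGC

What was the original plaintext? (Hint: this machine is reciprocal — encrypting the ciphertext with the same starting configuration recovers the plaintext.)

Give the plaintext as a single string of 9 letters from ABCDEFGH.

Answer: AFCBFEEHB

Derivation:
Char 1 ('G'): step: R->2, L=5; G->plug->G->R->H->L->H->refl->D->L'->A->R'->B->plug->A
Char 2 ('H'): step: R->3, L=5; H->plug->H->R->E->L->E->refl->A->L'->G->R'->F->plug->F
Char 3 ('H'): step: R->4, L=5; H->plug->H->R->G->L->A->refl->E->L'->E->R'->C->plug->C
Char 4 ('G'): step: R->5, L=5; G->plug->G->R->F->L->C->refl->F->L'->B->R'->A->plug->B
Char 5 ('D'): step: R->6, L=5; D->plug->D->R->G->L->A->refl->E->L'->E->R'->F->plug->F
Char 6 ('A'): step: R->7, L=5; A->plug->B->R->C->L->G->refl->B->L'->D->R'->E->plug->E
Char 7 ('H'): step: R->0, L->6 (L advanced); H->plug->H->R->D->L->D->refl->H->L'->F->R'->E->plug->E
Char 8 ('G'): step: R->1, L=6; G->plug->G->R->C->L->A->refl->E->L'->A->R'->H->plug->H
Char 9 ('C'): step: R->2, L=6; C->plug->C->R->D->L->D->refl->H->L'->F->R'->A->plug->B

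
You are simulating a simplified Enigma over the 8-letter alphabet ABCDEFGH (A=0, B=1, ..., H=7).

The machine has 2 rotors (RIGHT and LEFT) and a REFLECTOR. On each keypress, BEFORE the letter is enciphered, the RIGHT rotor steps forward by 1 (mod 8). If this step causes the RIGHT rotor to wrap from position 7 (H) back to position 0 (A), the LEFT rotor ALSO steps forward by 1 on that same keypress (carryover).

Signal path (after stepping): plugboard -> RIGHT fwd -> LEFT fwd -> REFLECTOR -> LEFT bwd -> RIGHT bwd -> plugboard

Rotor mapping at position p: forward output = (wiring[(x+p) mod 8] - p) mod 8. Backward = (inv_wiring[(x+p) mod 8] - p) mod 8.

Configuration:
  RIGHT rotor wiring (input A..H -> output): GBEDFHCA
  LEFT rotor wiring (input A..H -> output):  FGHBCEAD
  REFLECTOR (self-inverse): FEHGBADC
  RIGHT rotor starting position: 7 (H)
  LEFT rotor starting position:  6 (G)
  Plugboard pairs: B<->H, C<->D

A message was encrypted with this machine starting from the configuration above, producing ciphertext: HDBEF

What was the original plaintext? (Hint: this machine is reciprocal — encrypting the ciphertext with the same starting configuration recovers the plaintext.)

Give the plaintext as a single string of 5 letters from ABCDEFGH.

Answer: ECEBA

Derivation:
Char 1 ('H'): step: R->0, L->7 (L advanced); H->plug->B->R->B->L->G->refl->D->L'->F->R'->E->plug->E
Char 2 ('D'): step: R->1, L=7; D->plug->C->R->C->L->H->refl->C->L'->E->R'->D->plug->C
Char 3 ('B'): step: R->2, L=7; B->plug->H->R->H->L->B->refl->E->L'->A->R'->E->plug->E
Char 4 ('E'): step: R->3, L=7; E->plug->E->R->F->L->D->refl->G->L'->B->R'->H->plug->B
Char 5 ('F'): step: R->4, L=7; F->plug->F->R->F->L->D->refl->G->L'->B->R'->A->plug->A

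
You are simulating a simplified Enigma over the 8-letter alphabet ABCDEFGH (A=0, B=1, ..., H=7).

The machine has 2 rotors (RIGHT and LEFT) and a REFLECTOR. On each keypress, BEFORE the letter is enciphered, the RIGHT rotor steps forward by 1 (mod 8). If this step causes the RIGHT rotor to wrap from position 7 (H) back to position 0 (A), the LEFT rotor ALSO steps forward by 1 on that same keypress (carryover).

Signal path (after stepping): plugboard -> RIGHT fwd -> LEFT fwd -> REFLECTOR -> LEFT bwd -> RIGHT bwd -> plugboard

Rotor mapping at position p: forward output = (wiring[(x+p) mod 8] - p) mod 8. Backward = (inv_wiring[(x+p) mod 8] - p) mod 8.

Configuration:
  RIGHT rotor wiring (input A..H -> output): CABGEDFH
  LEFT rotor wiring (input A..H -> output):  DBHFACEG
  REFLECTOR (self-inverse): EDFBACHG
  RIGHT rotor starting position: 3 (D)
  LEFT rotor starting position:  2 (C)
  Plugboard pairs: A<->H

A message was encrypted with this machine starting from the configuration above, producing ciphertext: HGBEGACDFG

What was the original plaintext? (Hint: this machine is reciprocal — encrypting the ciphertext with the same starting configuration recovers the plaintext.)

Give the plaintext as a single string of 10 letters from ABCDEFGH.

Char 1 ('H'): step: R->4, L=2; H->plug->A->R->A->L->F->refl->C->L'->E->R'->F->plug->F
Char 2 ('G'): step: R->5, L=2; G->plug->G->R->B->L->D->refl->B->L'->G->R'->A->plug->H
Char 3 ('B'): step: R->6, L=2; B->plug->B->R->B->L->D->refl->B->L'->G->R'->G->plug->G
Char 4 ('E'): step: R->7, L=2; E->plug->E->R->H->L->H->refl->G->L'->C->R'->D->plug->D
Char 5 ('G'): step: R->0, L->3 (L advanced); G->plug->G->R->F->L->A->refl->E->L'->H->R'->H->plug->A
Char 6 ('A'): step: R->1, L=3; A->plug->H->R->B->L->F->refl->C->L'->A->R'->B->plug->B
Char 7 ('C'): step: R->2, L=3; C->plug->C->R->C->L->H->refl->G->L'->G->R'->H->plug->A
Char 8 ('D'): step: R->3, L=3; D->plug->D->R->C->L->H->refl->G->L'->G->R'->H->plug->A
Char 9 ('F'): step: R->4, L=3; F->plug->F->R->E->L->D->refl->B->L'->D->R'->D->plug->D
Char 10 ('G'): step: R->5, L=3; G->plug->G->R->B->L->F->refl->C->L'->A->R'->B->plug->B

Answer: FHGDABAADB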